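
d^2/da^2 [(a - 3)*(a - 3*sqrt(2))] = 2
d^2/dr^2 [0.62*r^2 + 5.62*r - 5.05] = 1.24000000000000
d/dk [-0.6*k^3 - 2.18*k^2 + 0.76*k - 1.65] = -1.8*k^2 - 4.36*k + 0.76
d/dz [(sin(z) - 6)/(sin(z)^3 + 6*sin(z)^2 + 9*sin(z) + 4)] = 2*(7*sin(z) + cos(z)^2 + 28)*cos(z)/((sin(z) + 1)^3*(sin(z) + 4)^2)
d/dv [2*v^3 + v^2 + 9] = 2*v*(3*v + 1)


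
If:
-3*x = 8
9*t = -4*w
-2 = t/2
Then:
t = -4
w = 9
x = -8/3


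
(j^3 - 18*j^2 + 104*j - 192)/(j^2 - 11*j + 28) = (j^2 - 14*j + 48)/(j - 7)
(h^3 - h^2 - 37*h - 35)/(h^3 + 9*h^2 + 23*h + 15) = (h - 7)/(h + 3)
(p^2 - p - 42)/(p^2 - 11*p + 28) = (p + 6)/(p - 4)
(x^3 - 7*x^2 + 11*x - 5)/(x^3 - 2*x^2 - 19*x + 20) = (x - 1)/(x + 4)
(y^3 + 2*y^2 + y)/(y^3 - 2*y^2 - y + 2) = y*(y + 1)/(y^2 - 3*y + 2)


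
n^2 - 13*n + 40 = (n - 8)*(n - 5)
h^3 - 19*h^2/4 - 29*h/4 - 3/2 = (h - 6)*(h + 1/4)*(h + 1)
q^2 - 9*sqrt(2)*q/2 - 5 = (q - 5*sqrt(2))*(q + sqrt(2)/2)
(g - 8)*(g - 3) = g^2 - 11*g + 24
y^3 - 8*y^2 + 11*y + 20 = (y - 5)*(y - 4)*(y + 1)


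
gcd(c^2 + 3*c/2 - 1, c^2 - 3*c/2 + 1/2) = c - 1/2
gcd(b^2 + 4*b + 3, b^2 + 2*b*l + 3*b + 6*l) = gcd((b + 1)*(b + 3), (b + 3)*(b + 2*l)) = b + 3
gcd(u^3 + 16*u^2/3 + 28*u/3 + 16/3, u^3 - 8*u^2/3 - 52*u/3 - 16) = u^2 + 10*u/3 + 8/3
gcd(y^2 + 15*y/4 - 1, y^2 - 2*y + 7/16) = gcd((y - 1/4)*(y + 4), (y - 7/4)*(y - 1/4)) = y - 1/4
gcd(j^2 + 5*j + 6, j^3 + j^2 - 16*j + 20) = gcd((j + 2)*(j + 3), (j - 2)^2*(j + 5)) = 1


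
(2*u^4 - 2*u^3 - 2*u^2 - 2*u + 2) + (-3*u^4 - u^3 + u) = -u^4 - 3*u^3 - 2*u^2 - u + 2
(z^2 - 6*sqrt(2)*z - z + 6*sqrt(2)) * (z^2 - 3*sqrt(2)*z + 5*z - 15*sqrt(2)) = z^4 - 9*sqrt(2)*z^3 + 4*z^3 - 36*sqrt(2)*z^2 + 31*z^2 + 45*sqrt(2)*z + 144*z - 180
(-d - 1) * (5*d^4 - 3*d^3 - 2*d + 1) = -5*d^5 - 2*d^4 + 3*d^3 + 2*d^2 + d - 1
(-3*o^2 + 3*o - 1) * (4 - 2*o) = 6*o^3 - 18*o^2 + 14*o - 4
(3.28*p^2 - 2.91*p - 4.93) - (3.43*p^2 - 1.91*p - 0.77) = -0.15*p^2 - 1.0*p - 4.16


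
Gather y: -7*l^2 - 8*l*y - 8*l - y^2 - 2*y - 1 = -7*l^2 - 8*l - y^2 + y*(-8*l - 2) - 1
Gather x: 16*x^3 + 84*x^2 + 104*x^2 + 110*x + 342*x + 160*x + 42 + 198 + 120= 16*x^3 + 188*x^2 + 612*x + 360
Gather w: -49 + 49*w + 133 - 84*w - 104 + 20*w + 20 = -15*w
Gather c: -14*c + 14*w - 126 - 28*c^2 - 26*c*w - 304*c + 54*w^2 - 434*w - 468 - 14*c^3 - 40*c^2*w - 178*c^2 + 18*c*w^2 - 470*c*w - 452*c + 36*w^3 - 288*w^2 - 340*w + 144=-14*c^3 + c^2*(-40*w - 206) + c*(18*w^2 - 496*w - 770) + 36*w^3 - 234*w^2 - 760*w - 450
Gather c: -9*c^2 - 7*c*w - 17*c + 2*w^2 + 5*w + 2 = -9*c^2 + c*(-7*w - 17) + 2*w^2 + 5*w + 2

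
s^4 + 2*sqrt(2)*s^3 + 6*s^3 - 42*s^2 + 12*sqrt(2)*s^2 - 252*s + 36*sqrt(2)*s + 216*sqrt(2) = (s + 6)*(s - 3*sqrt(2))*(s - sqrt(2))*(s + 6*sqrt(2))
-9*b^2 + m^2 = (-3*b + m)*(3*b + m)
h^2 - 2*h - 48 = (h - 8)*(h + 6)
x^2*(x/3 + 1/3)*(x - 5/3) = x^4/3 - 2*x^3/9 - 5*x^2/9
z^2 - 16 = (z - 4)*(z + 4)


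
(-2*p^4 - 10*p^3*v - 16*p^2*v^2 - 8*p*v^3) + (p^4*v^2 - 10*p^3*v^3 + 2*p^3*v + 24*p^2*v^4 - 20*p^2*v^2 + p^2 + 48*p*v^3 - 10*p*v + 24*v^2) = p^4*v^2 - 2*p^4 - 10*p^3*v^3 - 8*p^3*v + 24*p^2*v^4 - 36*p^2*v^2 + p^2 + 40*p*v^3 - 10*p*v + 24*v^2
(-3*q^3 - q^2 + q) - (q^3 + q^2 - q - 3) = -4*q^3 - 2*q^2 + 2*q + 3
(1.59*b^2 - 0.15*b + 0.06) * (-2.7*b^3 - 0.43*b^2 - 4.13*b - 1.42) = -4.293*b^5 - 0.2787*b^4 - 6.6642*b^3 - 1.6641*b^2 - 0.0348*b - 0.0852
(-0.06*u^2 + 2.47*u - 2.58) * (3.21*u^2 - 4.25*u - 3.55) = -0.1926*u^4 + 8.1837*u^3 - 18.5663*u^2 + 2.1965*u + 9.159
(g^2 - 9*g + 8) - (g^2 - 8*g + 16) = -g - 8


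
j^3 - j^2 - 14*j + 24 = (j - 3)*(j - 2)*(j + 4)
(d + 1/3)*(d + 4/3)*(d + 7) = d^3 + 26*d^2/3 + 109*d/9 + 28/9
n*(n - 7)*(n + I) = n^3 - 7*n^2 + I*n^2 - 7*I*n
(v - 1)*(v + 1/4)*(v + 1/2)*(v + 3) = v^4 + 11*v^3/4 - 11*v^2/8 - 2*v - 3/8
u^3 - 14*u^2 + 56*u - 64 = (u - 8)*(u - 4)*(u - 2)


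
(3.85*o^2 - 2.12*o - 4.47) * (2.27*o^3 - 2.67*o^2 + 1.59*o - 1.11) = 8.7395*o^5 - 15.0919*o^4 + 1.635*o^3 + 4.2906*o^2 - 4.7541*o + 4.9617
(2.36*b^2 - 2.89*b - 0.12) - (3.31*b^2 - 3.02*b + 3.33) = -0.95*b^2 + 0.13*b - 3.45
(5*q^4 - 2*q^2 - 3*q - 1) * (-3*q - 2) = -15*q^5 - 10*q^4 + 6*q^3 + 13*q^2 + 9*q + 2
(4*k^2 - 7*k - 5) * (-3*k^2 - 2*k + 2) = -12*k^4 + 13*k^3 + 37*k^2 - 4*k - 10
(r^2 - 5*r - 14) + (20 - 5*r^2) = -4*r^2 - 5*r + 6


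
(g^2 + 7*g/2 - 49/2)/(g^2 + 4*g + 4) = (2*g^2 + 7*g - 49)/(2*(g^2 + 4*g + 4))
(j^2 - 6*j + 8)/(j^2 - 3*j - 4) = (j - 2)/(j + 1)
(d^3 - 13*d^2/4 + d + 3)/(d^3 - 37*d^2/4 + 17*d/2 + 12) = (d - 2)/(d - 8)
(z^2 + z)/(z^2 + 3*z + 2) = z/(z + 2)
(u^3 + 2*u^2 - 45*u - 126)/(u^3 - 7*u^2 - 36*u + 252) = (u + 3)/(u - 6)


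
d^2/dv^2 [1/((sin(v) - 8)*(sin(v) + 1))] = (-4*sin(v)^3 + 25*sin(v)^2 - 100*sin(v) + 114)/((sin(v) - 8)^3*(sin(v) + 1)^2)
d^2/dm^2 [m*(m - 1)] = 2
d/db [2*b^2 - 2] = 4*b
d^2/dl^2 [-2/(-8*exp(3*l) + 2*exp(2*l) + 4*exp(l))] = 2*((-18*exp(2*l) + 2*exp(l) + 1)*(-4*exp(2*l) + exp(l) + 2) - 4*(-6*exp(2*l) + exp(l) + 1)^2)*exp(-l)/(-4*exp(2*l) + exp(l) + 2)^3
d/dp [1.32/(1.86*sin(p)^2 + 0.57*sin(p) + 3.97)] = -(4.9104*sin(p) + 0.7524)*cos(p)/(1.86*sin(p)^2 + 0.57*sin(p) + 3.97)^2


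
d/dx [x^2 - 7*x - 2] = 2*x - 7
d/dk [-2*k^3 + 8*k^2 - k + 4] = -6*k^2 + 16*k - 1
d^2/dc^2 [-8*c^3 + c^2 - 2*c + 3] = 2 - 48*c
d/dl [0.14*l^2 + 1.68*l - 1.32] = 0.28*l + 1.68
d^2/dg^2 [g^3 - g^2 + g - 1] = 6*g - 2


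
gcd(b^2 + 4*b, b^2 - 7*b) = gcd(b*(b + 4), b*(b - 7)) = b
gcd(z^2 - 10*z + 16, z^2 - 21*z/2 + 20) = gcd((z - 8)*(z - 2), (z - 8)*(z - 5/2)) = z - 8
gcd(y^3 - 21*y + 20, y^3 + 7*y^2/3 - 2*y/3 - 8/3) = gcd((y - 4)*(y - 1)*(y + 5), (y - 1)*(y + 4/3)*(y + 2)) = y - 1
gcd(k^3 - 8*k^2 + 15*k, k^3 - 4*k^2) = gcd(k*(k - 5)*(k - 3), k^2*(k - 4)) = k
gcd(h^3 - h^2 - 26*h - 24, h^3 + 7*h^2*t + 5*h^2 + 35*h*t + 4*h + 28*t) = h^2 + 5*h + 4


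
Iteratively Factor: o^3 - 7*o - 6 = (o + 2)*(o^2 - 2*o - 3) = (o + 1)*(o + 2)*(o - 3)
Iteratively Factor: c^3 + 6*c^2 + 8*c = (c + 4)*(c^2 + 2*c) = c*(c + 4)*(c + 2)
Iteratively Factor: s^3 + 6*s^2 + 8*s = (s + 4)*(s^2 + 2*s) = (s + 2)*(s + 4)*(s)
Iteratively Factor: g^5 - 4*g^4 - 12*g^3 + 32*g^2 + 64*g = (g + 2)*(g^4 - 6*g^3 + 32*g) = (g - 4)*(g + 2)*(g^3 - 2*g^2 - 8*g) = (g - 4)^2*(g + 2)*(g^2 + 2*g) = g*(g - 4)^2*(g + 2)*(g + 2)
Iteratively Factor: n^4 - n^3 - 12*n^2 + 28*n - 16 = (n + 4)*(n^3 - 5*n^2 + 8*n - 4) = (n - 1)*(n + 4)*(n^2 - 4*n + 4) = (n - 2)*(n - 1)*(n + 4)*(n - 2)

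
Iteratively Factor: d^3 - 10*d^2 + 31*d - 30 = (d - 5)*(d^2 - 5*d + 6) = (d - 5)*(d - 3)*(d - 2)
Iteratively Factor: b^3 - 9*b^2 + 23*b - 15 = (b - 5)*(b^2 - 4*b + 3) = (b - 5)*(b - 1)*(b - 3)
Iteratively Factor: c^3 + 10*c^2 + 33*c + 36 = (c + 3)*(c^2 + 7*c + 12) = (c + 3)^2*(c + 4)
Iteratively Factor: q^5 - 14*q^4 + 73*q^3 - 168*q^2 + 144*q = (q - 4)*(q^4 - 10*q^3 + 33*q^2 - 36*q) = q*(q - 4)*(q^3 - 10*q^2 + 33*q - 36) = q*(q - 4)*(q - 3)*(q^2 - 7*q + 12) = q*(q - 4)*(q - 3)^2*(q - 4)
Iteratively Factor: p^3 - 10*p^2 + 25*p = (p - 5)*(p^2 - 5*p) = p*(p - 5)*(p - 5)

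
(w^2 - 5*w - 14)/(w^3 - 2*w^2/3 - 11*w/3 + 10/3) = 3*(w - 7)/(3*w^2 - 8*w + 5)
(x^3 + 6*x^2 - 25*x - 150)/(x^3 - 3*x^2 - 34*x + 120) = (x + 5)/(x - 4)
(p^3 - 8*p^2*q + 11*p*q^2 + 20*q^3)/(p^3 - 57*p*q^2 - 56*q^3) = (p^2 - 9*p*q + 20*q^2)/(p^2 - p*q - 56*q^2)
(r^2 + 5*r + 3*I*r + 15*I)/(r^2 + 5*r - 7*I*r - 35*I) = (r + 3*I)/(r - 7*I)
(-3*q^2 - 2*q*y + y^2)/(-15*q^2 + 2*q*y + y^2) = (q + y)/(5*q + y)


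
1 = 1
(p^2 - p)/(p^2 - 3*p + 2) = p/(p - 2)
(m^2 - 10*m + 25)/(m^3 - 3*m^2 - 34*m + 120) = (m - 5)/(m^2 + 2*m - 24)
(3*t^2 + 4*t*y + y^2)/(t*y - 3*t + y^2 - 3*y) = (3*t + y)/(y - 3)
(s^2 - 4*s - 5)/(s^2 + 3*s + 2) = (s - 5)/(s + 2)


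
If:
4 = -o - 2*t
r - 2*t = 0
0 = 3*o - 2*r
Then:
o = -8/5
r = -12/5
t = -6/5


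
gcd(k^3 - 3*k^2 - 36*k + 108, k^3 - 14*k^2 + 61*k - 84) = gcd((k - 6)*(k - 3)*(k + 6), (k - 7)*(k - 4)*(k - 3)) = k - 3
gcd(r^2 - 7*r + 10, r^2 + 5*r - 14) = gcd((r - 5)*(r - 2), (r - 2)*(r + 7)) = r - 2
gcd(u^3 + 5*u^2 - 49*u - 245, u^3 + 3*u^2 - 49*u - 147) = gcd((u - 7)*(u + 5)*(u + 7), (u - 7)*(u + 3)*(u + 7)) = u^2 - 49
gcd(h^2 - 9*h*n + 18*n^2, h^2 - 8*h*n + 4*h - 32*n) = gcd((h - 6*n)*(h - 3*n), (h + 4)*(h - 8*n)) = 1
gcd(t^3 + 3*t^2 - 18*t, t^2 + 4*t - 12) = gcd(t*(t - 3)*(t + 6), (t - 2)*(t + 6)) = t + 6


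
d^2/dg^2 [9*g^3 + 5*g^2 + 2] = 54*g + 10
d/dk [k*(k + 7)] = 2*k + 7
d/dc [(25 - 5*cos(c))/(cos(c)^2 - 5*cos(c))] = -5*sin(c)/cos(c)^2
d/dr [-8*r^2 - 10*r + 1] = -16*r - 10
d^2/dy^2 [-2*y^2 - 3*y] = -4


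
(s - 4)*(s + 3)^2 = s^3 + 2*s^2 - 15*s - 36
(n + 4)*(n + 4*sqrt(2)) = n^2 + 4*n + 4*sqrt(2)*n + 16*sqrt(2)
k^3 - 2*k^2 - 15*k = k*(k - 5)*(k + 3)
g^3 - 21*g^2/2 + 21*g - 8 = (g - 8)*(g - 2)*(g - 1/2)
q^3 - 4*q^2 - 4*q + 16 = (q - 4)*(q - 2)*(q + 2)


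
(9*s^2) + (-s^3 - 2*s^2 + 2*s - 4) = -s^3 + 7*s^2 + 2*s - 4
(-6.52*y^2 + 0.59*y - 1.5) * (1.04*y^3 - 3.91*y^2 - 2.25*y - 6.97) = -6.7808*y^5 + 26.1068*y^4 + 10.8031*y^3 + 49.9819*y^2 - 0.737299999999999*y + 10.455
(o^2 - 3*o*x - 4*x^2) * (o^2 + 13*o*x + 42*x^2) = o^4 + 10*o^3*x - o^2*x^2 - 178*o*x^3 - 168*x^4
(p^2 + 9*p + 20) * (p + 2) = p^3 + 11*p^2 + 38*p + 40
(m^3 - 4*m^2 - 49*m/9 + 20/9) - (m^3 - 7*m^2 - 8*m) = 3*m^2 + 23*m/9 + 20/9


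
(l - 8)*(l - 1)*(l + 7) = l^3 - 2*l^2 - 55*l + 56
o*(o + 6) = o^2 + 6*o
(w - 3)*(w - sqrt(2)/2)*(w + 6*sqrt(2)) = w^3 - 3*w^2 + 11*sqrt(2)*w^2/2 - 33*sqrt(2)*w/2 - 6*w + 18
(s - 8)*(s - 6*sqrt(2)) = s^2 - 6*sqrt(2)*s - 8*s + 48*sqrt(2)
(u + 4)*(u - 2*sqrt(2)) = u^2 - 2*sqrt(2)*u + 4*u - 8*sqrt(2)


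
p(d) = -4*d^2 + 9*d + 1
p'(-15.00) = 129.00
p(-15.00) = -1034.00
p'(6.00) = -39.00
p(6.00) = -89.00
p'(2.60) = -11.80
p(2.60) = -2.64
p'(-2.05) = 25.40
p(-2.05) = -34.26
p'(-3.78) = 39.24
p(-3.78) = -90.17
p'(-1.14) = 18.12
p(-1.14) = -14.46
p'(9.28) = -65.24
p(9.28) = -259.95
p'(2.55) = -11.40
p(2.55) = -2.06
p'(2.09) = -7.72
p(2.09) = 2.34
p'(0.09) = 8.28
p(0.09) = 1.78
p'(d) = 9 - 8*d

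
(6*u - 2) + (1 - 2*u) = 4*u - 1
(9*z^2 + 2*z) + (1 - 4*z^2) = 5*z^2 + 2*z + 1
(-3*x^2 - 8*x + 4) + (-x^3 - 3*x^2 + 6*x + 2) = -x^3 - 6*x^2 - 2*x + 6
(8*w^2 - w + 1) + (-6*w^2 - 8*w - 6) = 2*w^2 - 9*w - 5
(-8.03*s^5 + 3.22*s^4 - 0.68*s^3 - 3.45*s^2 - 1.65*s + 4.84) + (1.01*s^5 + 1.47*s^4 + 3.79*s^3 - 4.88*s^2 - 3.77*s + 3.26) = -7.02*s^5 + 4.69*s^4 + 3.11*s^3 - 8.33*s^2 - 5.42*s + 8.1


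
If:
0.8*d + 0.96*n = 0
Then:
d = -1.2*n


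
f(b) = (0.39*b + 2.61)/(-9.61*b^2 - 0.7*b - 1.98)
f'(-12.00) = -0.00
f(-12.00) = 0.00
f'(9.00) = 0.00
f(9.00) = -0.01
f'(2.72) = 0.03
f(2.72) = -0.05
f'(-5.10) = -0.00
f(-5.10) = -0.00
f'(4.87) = 0.01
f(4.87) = -0.02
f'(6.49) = 0.00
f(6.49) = -0.01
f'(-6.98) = -0.00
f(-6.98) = 0.00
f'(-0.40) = -1.76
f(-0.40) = -0.76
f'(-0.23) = -1.90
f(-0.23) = -1.08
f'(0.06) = 0.96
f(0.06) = -1.28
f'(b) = (0.39*b + 2.61)*(19.22*b + 0.7)/(-9.61*b^2 - 0.7*b - 1.98)^2 + 0.39/(-9.61*b^2 - 0.7*b - 1.98) = (3.7479*b^2 + 50.1642*b + 1.0548)/(92.3521*b^4 + 13.454*b^3 + 38.5456*b^2 + 2.772*b + 3.9204)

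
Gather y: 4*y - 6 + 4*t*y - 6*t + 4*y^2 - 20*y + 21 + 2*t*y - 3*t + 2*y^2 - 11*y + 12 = -9*t + 6*y^2 + y*(6*t - 27) + 27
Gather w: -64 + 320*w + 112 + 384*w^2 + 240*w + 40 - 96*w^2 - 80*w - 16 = 288*w^2 + 480*w + 72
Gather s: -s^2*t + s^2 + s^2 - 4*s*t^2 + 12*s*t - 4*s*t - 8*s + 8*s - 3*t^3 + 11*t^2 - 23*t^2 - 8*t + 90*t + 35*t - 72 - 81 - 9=s^2*(2 - t) + s*(-4*t^2 + 8*t) - 3*t^3 - 12*t^2 + 117*t - 162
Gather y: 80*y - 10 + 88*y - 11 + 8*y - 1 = 176*y - 22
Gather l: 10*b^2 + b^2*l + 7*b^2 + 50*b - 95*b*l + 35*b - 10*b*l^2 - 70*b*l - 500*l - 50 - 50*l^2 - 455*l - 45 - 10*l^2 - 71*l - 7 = 17*b^2 + 85*b + l^2*(-10*b - 60) + l*(b^2 - 165*b - 1026) - 102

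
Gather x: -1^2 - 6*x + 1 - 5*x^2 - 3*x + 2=-5*x^2 - 9*x + 2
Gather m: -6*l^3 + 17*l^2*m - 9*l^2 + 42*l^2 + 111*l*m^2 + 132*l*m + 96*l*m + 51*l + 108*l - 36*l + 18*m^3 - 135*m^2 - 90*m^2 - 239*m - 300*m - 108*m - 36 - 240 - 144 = -6*l^3 + 33*l^2 + 123*l + 18*m^3 + m^2*(111*l - 225) + m*(17*l^2 + 228*l - 647) - 420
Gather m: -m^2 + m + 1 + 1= -m^2 + m + 2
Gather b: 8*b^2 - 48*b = 8*b^2 - 48*b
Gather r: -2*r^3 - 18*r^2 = -2*r^3 - 18*r^2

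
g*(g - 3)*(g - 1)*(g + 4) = g^4 - 13*g^2 + 12*g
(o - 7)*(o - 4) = o^2 - 11*o + 28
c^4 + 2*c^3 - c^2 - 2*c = c*(c - 1)*(c + 1)*(c + 2)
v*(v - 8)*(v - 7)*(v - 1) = v^4 - 16*v^3 + 71*v^2 - 56*v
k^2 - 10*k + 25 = (k - 5)^2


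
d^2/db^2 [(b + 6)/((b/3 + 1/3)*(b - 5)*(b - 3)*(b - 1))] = 12*(3*b^7 - 2*b^6 - 243*b^5 + 1350*b^4 - 2435*b^3 + 1098*b^2 + 243*b + 882)/(b^12 - 24*b^11 + 234*b^10 - 1160*b^9 + 2847*b^8 - 1776*b^7 - 6580*b^6 + 12528*b^5 + 303*b^4 - 14968*b^3 + 6570*b^2 + 5400*b - 3375)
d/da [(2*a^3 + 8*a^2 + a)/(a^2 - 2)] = (2*a^4 - 13*a^2 - 32*a - 2)/(a^4 - 4*a^2 + 4)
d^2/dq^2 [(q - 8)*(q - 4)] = 2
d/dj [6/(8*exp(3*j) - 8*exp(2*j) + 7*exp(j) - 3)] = (-144*exp(2*j) + 96*exp(j) - 42)*exp(j)/(8*exp(3*j) - 8*exp(2*j) + 7*exp(j) - 3)^2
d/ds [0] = 0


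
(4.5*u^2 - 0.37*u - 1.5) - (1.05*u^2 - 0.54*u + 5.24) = 3.45*u^2 + 0.17*u - 6.74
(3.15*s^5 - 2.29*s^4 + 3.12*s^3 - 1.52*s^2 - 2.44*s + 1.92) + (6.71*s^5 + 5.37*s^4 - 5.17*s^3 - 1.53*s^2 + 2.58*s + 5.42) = 9.86*s^5 + 3.08*s^4 - 2.05*s^3 - 3.05*s^2 + 0.14*s + 7.34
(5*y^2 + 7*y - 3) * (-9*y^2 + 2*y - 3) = -45*y^4 - 53*y^3 + 26*y^2 - 27*y + 9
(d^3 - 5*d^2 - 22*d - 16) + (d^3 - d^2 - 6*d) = 2*d^3 - 6*d^2 - 28*d - 16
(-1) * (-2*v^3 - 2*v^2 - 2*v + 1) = 2*v^3 + 2*v^2 + 2*v - 1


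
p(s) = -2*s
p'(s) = -2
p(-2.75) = 5.50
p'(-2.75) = -2.00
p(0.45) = -0.90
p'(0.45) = -2.00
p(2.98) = -5.96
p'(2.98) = -2.00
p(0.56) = -1.12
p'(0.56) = -2.00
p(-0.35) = 0.70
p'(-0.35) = -2.00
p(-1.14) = 2.28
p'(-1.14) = -2.00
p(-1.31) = 2.62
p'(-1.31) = -2.00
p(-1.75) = 3.50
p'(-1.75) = -2.00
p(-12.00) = 24.00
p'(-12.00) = -2.00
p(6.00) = -12.00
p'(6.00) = -2.00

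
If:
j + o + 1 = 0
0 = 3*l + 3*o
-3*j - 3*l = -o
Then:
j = -4/7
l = 3/7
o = -3/7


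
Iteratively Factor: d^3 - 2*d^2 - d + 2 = (d + 1)*(d^2 - 3*d + 2) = (d - 2)*(d + 1)*(d - 1)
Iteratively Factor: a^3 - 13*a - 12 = (a + 3)*(a^2 - 3*a - 4) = (a - 4)*(a + 3)*(a + 1)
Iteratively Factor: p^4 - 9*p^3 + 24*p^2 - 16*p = (p)*(p^3 - 9*p^2 + 24*p - 16) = p*(p - 4)*(p^2 - 5*p + 4) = p*(p - 4)*(p - 1)*(p - 4)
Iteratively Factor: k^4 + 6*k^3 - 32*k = (k + 4)*(k^3 + 2*k^2 - 8*k) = k*(k + 4)*(k^2 + 2*k - 8) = k*(k - 2)*(k + 4)*(k + 4)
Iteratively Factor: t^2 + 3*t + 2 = (t + 2)*(t + 1)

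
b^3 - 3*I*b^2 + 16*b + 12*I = (b - 6*I)*(b + I)*(b + 2*I)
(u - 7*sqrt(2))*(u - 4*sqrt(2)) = u^2 - 11*sqrt(2)*u + 56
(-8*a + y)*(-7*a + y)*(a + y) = 56*a^3 + 41*a^2*y - 14*a*y^2 + y^3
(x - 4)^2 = x^2 - 8*x + 16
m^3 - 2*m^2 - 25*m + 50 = (m - 5)*(m - 2)*(m + 5)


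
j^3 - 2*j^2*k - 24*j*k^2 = j*(j - 6*k)*(j + 4*k)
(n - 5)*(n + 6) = n^2 + n - 30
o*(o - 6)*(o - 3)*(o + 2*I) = o^4 - 9*o^3 + 2*I*o^3 + 18*o^2 - 18*I*o^2 + 36*I*o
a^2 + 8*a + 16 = (a + 4)^2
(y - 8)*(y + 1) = y^2 - 7*y - 8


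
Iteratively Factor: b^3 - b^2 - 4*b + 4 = (b - 2)*(b^2 + b - 2) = (b - 2)*(b - 1)*(b + 2)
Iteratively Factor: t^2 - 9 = (t + 3)*(t - 3)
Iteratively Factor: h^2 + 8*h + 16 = (h + 4)*(h + 4)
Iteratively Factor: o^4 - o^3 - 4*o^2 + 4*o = (o - 2)*(o^3 + o^2 - 2*o) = (o - 2)*(o - 1)*(o^2 + 2*o) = (o - 2)*(o - 1)*(o + 2)*(o)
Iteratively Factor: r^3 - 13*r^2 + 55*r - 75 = (r - 3)*(r^2 - 10*r + 25) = (r - 5)*(r - 3)*(r - 5)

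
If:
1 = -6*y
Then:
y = -1/6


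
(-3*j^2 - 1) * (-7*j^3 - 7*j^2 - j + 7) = 21*j^5 + 21*j^4 + 10*j^3 - 14*j^2 + j - 7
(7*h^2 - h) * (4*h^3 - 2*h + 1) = 28*h^5 - 4*h^4 - 14*h^3 + 9*h^2 - h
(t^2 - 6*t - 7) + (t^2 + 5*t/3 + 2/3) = 2*t^2 - 13*t/3 - 19/3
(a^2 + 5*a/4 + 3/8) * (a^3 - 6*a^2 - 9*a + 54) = a^5 - 19*a^4/4 - 129*a^3/8 + 81*a^2/2 + 513*a/8 + 81/4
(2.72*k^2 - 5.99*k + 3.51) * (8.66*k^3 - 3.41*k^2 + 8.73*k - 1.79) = 23.5552*k^5 - 61.1486*k^4 + 74.5681*k^3 - 69.1306*k^2 + 41.3644*k - 6.2829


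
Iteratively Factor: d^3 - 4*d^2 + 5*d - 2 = (d - 1)*(d^2 - 3*d + 2) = (d - 2)*(d - 1)*(d - 1)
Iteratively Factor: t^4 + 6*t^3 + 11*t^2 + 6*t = (t + 1)*(t^3 + 5*t^2 + 6*t) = (t + 1)*(t + 3)*(t^2 + 2*t) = t*(t + 1)*(t + 3)*(t + 2)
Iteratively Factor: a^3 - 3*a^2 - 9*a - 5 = (a + 1)*(a^2 - 4*a - 5) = (a + 1)^2*(a - 5)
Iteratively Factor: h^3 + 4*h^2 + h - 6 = (h - 1)*(h^2 + 5*h + 6) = (h - 1)*(h + 2)*(h + 3)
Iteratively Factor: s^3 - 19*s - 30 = (s - 5)*(s^2 + 5*s + 6) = (s - 5)*(s + 3)*(s + 2)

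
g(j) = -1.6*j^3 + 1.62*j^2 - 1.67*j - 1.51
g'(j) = -4.8*j^2 + 3.24*j - 1.67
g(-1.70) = 13.87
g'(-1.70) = -21.05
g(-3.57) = 97.90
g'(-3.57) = -74.41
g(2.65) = -24.33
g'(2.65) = -26.79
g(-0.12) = -1.28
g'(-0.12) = -2.13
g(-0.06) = -1.40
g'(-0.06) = -1.88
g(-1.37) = 7.93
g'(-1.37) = -15.12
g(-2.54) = 39.40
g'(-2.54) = -40.87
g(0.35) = -1.96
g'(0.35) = -1.12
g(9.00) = -1051.72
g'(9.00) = -361.31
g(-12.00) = 3016.61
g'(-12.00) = -731.75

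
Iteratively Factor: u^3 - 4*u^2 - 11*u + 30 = (u - 2)*(u^2 - 2*u - 15) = (u - 2)*(u + 3)*(u - 5)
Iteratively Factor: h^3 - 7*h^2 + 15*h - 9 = (h - 3)*(h^2 - 4*h + 3) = (h - 3)*(h - 1)*(h - 3)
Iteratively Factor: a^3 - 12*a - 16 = (a + 2)*(a^2 - 2*a - 8) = (a - 4)*(a + 2)*(a + 2)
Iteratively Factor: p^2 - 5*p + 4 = (p - 4)*(p - 1)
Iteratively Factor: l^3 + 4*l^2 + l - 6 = (l + 3)*(l^2 + l - 2) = (l - 1)*(l + 3)*(l + 2)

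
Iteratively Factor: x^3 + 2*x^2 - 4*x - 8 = (x - 2)*(x^2 + 4*x + 4) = (x - 2)*(x + 2)*(x + 2)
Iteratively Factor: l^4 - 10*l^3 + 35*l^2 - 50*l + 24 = (l - 3)*(l^3 - 7*l^2 + 14*l - 8) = (l - 3)*(l - 2)*(l^2 - 5*l + 4) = (l - 4)*(l - 3)*(l - 2)*(l - 1)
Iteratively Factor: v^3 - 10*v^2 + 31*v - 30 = (v - 3)*(v^2 - 7*v + 10) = (v - 3)*(v - 2)*(v - 5)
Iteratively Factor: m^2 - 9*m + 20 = (m - 5)*(m - 4)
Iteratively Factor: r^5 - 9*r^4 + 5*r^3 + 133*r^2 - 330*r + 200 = (r - 5)*(r^4 - 4*r^3 - 15*r^2 + 58*r - 40) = (r - 5)^2*(r^3 + r^2 - 10*r + 8) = (r - 5)^2*(r - 2)*(r^2 + 3*r - 4) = (r - 5)^2*(r - 2)*(r - 1)*(r + 4)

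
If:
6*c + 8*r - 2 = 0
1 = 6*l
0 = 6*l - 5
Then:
No Solution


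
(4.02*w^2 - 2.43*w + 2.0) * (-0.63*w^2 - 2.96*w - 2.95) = -2.5326*w^4 - 10.3683*w^3 - 5.9262*w^2 + 1.2485*w - 5.9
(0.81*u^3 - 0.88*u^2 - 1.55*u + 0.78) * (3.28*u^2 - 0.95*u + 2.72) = 2.6568*u^5 - 3.6559*u^4 - 2.0448*u^3 + 1.6373*u^2 - 4.957*u + 2.1216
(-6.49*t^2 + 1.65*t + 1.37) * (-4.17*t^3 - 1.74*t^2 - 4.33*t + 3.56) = 27.0633*t^5 + 4.4121*t^4 + 19.5178*t^3 - 32.6327*t^2 - 0.0581000000000005*t + 4.8772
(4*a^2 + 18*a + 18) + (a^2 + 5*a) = 5*a^2 + 23*a + 18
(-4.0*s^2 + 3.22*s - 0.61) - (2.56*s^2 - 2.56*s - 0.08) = -6.56*s^2 + 5.78*s - 0.53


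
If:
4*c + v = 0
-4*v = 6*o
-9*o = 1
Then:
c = -1/24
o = -1/9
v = 1/6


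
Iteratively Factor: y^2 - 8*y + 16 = (y - 4)*(y - 4)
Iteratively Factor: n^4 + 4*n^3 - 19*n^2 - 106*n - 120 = (n - 5)*(n^3 + 9*n^2 + 26*n + 24) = (n - 5)*(n + 2)*(n^2 + 7*n + 12) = (n - 5)*(n + 2)*(n + 3)*(n + 4)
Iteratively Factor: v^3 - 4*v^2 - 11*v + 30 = (v - 2)*(v^2 - 2*v - 15) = (v - 2)*(v + 3)*(v - 5)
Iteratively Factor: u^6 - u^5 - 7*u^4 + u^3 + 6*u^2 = (u + 2)*(u^5 - 3*u^4 - u^3 + 3*u^2) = (u - 1)*(u + 2)*(u^4 - 2*u^3 - 3*u^2) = (u - 1)*(u + 1)*(u + 2)*(u^3 - 3*u^2) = u*(u - 1)*(u + 1)*(u + 2)*(u^2 - 3*u) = u^2*(u - 1)*(u + 1)*(u + 2)*(u - 3)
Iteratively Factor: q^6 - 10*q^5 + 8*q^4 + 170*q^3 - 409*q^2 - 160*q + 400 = (q - 4)*(q^5 - 6*q^4 - 16*q^3 + 106*q^2 + 15*q - 100) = (q - 5)*(q - 4)*(q^4 - q^3 - 21*q^2 + q + 20) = (q - 5)*(q - 4)*(q + 1)*(q^3 - 2*q^2 - 19*q + 20) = (q - 5)^2*(q - 4)*(q + 1)*(q^2 + 3*q - 4) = (q - 5)^2*(q - 4)*(q + 1)*(q + 4)*(q - 1)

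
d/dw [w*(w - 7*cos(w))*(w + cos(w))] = 6*w^2*sin(w) + 3*w^2 + 7*w*sin(2*w) - 12*w*cos(w) - 7*cos(w)^2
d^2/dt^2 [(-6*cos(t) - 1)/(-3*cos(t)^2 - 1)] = (108*sin(t)^4*cos(t) + 36*sin(t)^4 - 6*sin(t)^2 - 54*cos(t)^5 + 6*cos(t) - 24)/(3*sin(t)^2 - 4)^3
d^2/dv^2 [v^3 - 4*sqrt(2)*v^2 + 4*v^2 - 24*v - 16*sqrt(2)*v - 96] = 6*v - 8*sqrt(2) + 8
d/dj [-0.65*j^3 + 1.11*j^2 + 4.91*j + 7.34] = -1.95*j^2 + 2.22*j + 4.91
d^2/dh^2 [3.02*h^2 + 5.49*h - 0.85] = 6.04000000000000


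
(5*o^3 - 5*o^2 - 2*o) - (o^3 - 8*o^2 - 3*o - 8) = 4*o^3 + 3*o^2 + o + 8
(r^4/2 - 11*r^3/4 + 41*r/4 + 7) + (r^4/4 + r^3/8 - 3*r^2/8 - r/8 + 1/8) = 3*r^4/4 - 21*r^3/8 - 3*r^2/8 + 81*r/8 + 57/8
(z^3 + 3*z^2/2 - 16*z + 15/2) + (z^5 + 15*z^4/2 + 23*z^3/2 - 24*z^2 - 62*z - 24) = z^5 + 15*z^4/2 + 25*z^3/2 - 45*z^2/2 - 78*z - 33/2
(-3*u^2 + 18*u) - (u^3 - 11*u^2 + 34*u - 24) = -u^3 + 8*u^2 - 16*u + 24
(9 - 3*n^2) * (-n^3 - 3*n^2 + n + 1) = 3*n^5 + 9*n^4 - 12*n^3 - 30*n^2 + 9*n + 9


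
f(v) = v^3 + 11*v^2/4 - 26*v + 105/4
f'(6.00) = 115.00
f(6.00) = 185.25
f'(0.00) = -26.00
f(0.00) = 26.25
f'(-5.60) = 37.28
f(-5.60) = 82.47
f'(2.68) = 10.29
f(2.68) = -4.43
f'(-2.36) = -22.27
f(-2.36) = 89.78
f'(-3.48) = -8.81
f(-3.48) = 107.89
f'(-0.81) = -28.49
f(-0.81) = 48.58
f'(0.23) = -24.58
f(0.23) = 20.43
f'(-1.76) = -26.39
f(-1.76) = 75.08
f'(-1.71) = -26.63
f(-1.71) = 73.75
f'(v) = 3*v^2 + 11*v/2 - 26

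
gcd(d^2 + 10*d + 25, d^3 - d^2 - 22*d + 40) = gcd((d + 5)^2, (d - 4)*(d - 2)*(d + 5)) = d + 5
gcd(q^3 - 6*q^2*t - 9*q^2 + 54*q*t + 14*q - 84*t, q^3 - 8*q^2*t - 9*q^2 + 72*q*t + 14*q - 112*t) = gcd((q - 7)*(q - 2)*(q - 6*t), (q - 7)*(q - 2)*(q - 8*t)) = q^2 - 9*q + 14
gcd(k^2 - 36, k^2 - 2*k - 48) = k + 6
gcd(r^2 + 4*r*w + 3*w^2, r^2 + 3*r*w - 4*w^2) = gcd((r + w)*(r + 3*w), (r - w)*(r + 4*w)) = 1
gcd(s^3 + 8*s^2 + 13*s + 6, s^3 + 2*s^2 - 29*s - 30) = s^2 + 7*s + 6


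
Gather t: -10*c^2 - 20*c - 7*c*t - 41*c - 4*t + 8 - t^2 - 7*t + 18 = -10*c^2 - 61*c - t^2 + t*(-7*c - 11) + 26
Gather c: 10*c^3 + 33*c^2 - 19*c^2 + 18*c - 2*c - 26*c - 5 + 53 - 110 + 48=10*c^3 + 14*c^2 - 10*c - 14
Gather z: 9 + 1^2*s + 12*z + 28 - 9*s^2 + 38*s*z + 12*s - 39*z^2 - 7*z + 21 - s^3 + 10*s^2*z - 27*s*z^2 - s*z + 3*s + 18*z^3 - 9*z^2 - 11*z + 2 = -s^3 - 9*s^2 + 16*s + 18*z^3 + z^2*(-27*s - 48) + z*(10*s^2 + 37*s - 6) + 60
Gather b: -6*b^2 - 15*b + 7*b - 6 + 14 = -6*b^2 - 8*b + 8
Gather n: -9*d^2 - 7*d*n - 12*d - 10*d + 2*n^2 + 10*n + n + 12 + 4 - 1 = -9*d^2 - 22*d + 2*n^2 + n*(11 - 7*d) + 15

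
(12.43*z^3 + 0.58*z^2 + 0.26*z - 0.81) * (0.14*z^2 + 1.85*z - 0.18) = 1.7402*z^5 + 23.0767*z^4 - 1.128*z^3 + 0.2632*z^2 - 1.5453*z + 0.1458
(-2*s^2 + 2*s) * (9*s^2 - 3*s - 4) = -18*s^4 + 24*s^3 + 2*s^2 - 8*s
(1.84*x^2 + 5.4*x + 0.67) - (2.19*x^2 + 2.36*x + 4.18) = -0.35*x^2 + 3.04*x - 3.51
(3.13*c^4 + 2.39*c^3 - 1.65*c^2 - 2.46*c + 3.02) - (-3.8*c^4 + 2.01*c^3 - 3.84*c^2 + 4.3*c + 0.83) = 6.93*c^4 + 0.38*c^3 + 2.19*c^2 - 6.76*c + 2.19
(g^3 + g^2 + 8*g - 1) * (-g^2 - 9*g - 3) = -g^5 - 10*g^4 - 20*g^3 - 74*g^2 - 15*g + 3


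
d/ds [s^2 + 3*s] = 2*s + 3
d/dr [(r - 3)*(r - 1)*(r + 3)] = 3*r^2 - 2*r - 9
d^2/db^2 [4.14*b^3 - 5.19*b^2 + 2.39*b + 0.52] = 24.84*b - 10.38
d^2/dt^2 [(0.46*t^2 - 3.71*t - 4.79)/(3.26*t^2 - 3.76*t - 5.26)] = (-67.5798000000001*t^3 - 258.109848*t^2 - 29.422152*t - 127.508232)/(34.645976*t^6 - 119.879328*t^5 - 29.4378*t^4 + 333.69248*t^3 + 47.4978*t^2 - 312.090528*t - 145.531576)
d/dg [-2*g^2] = -4*g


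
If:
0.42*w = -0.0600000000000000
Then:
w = -0.14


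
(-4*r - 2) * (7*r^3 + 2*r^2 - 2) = -28*r^4 - 22*r^3 - 4*r^2 + 8*r + 4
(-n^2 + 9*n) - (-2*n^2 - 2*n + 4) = n^2 + 11*n - 4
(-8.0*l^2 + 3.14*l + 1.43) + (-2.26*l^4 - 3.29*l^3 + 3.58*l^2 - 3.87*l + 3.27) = -2.26*l^4 - 3.29*l^3 - 4.42*l^2 - 0.73*l + 4.7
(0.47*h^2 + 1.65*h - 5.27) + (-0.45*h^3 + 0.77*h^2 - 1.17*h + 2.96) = -0.45*h^3 + 1.24*h^2 + 0.48*h - 2.31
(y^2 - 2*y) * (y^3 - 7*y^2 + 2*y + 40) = y^5 - 9*y^4 + 16*y^3 + 36*y^2 - 80*y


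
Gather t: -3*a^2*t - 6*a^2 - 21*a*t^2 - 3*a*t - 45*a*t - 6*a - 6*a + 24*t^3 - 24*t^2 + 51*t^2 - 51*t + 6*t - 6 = -6*a^2 - 12*a + 24*t^3 + t^2*(27 - 21*a) + t*(-3*a^2 - 48*a - 45) - 6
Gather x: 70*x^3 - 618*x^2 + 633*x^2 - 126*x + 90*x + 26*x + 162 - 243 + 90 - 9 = 70*x^3 + 15*x^2 - 10*x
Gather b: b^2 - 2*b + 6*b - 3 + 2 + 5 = b^2 + 4*b + 4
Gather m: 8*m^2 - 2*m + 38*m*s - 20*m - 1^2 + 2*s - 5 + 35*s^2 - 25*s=8*m^2 + m*(38*s - 22) + 35*s^2 - 23*s - 6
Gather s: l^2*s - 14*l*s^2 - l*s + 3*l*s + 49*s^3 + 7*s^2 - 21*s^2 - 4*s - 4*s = 49*s^3 + s^2*(-14*l - 14) + s*(l^2 + 2*l - 8)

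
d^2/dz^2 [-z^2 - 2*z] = -2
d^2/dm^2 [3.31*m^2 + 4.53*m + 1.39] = 6.62000000000000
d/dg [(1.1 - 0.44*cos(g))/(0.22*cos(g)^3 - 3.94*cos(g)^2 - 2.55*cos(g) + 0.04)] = (-0.1936*cos(g)^3 + 2.4596*cos(g)^2 - 8.668*cos(g) - 2.7874)*sin(g)/(0.0484*cos(g)^6 - 1.7336*cos(g)^5 + 14.4016*cos(g)^4 + 20.1116*cos(g)^3 + 6.1873*cos(g)^2 - 0.204*cos(g) + 0.0016)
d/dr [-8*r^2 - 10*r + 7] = -16*r - 10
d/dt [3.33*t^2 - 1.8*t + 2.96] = 6.66*t - 1.8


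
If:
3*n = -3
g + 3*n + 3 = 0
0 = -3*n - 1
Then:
No Solution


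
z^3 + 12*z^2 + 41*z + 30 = (z + 1)*(z + 5)*(z + 6)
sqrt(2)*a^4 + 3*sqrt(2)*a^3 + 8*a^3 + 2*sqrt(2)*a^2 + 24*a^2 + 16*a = a*(a + 2)*(a + 4*sqrt(2))*(sqrt(2)*a + sqrt(2))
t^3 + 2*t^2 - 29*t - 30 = (t - 5)*(t + 1)*(t + 6)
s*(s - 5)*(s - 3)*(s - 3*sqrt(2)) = s^4 - 8*s^3 - 3*sqrt(2)*s^3 + 15*s^2 + 24*sqrt(2)*s^2 - 45*sqrt(2)*s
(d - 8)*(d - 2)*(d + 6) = d^3 - 4*d^2 - 44*d + 96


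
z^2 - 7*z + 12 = (z - 4)*(z - 3)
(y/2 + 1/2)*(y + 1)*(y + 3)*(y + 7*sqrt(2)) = y^4/2 + 5*y^3/2 + 7*sqrt(2)*y^3/2 + 7*y^2/2 + 35*sqrt(2)*y^2/2 + 3*y/2 + 49*sqrt(2)*y/2 + 21*sqrt(2)/2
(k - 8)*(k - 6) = k^2 - 14*k + 48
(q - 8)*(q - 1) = q^2 - 9*q + 8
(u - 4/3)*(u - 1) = u^2 - 7*u/3 + 4/3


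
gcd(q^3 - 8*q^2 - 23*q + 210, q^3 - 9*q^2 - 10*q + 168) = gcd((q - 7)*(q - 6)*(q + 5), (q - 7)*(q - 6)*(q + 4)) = q^2 - 13*q + 42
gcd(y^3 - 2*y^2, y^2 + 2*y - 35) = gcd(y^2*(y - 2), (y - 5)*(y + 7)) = 1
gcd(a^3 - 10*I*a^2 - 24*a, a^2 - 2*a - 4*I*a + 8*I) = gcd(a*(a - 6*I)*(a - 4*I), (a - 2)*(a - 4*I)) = a - 4*I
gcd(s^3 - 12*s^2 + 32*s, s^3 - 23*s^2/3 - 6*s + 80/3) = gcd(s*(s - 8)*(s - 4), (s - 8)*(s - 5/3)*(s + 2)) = s - 8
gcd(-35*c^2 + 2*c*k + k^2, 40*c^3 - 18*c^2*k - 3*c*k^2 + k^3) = 5*c - k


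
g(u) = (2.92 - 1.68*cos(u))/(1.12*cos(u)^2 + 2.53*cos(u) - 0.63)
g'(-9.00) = 0.12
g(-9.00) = -2.22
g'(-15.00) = -0.05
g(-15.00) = -2.20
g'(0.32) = 0.44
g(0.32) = 0.48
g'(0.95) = 5.19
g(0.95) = 1.59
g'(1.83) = 3.02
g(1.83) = -2.78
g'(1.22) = 56.79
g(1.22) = 6.30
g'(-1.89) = -2.25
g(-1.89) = -2.62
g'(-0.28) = -0.37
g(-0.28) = 0.46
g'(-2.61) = 0.09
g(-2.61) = -2.21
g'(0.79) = 2.44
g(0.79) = 1.02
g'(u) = (2.92 - 1.68*cos(u))*(2.24*sin(u)*cos(u) + 2.53*sin(u))/(1.12*cos(u)^2 + 2.53*cos(u) - 0.63)^2 + 1.68*sin(u)/(1.12*cos(u)^2 + 2.53*cos(u) - 0.63)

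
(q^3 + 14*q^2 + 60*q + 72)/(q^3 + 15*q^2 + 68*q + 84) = (q + 6)/(q + 7)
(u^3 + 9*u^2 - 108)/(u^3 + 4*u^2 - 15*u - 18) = (u + 6)/(u + 1)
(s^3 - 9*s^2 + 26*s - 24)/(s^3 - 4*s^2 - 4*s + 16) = (s - 3)/(s + 2)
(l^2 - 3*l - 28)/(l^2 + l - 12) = (l - 7)/(l - 3)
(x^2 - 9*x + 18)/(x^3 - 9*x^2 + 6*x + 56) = (x^2 - 9*x + 18)/(x^3 - 9*x^2 + 6*x + 56)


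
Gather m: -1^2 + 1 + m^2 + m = m^2 + m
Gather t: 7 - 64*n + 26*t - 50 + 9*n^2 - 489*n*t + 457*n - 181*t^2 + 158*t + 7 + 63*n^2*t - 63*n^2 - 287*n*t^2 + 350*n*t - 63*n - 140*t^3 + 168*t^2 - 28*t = -54*n^2 + 330*n - 140*t^3 + t^2*(-287*n - 13) + t*(63*n^2 - 139*n + 156) - 36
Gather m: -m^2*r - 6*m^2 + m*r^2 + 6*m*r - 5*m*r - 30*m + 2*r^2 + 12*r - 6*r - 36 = m^2*(-r - 6) + m*(r^2 + r - 30) + 2*r^2 + 6*r - 36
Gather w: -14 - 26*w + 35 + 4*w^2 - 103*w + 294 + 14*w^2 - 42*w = 18*w^2 - 171*w + 315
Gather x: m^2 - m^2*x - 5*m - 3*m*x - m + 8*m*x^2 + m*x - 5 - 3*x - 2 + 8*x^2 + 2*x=m^2 - 6*m + x^2*(8*m + 8) + x*(-m^2 - 2*m - 1) - 7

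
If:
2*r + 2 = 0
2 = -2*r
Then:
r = -1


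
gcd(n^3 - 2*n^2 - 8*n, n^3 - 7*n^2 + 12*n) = n^2 - 4*n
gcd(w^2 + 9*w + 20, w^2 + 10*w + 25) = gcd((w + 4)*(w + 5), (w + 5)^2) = w + 5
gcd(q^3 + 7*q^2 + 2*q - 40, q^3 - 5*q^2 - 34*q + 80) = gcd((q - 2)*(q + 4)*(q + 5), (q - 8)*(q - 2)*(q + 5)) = q^2 + 3*q - 10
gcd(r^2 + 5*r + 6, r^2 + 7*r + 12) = r + 3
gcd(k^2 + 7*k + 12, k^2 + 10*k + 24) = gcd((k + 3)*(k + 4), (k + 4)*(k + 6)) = k + 4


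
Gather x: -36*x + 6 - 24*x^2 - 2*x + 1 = -24*x^2 - 38*x + 7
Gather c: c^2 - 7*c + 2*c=c^2 - 5*c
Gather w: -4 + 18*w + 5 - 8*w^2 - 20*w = -8*w^2 - 2*w + 1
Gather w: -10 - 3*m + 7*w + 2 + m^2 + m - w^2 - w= m^2 - 2*m - w^2 + 6*w - 8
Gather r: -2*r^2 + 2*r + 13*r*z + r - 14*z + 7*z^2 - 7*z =-2*r^2 + r*(13*z + 3) + 7*z^2 - 21*z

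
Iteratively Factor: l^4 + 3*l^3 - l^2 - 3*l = (l)*(l^3 + 3*l^2 - l - 3) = l*(l + 1)*(l^2 + 2*l - 3) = l*(l + 1)*(l + 3)*(l - 1)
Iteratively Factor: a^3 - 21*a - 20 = (a + 1)*(a^2 - a - 20) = (a - 5)*(a + 1)*(a + 4)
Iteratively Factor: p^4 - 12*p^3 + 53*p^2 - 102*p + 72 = (p - 3)*(p^3 - 9*p^2 + 26*p - 24) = (p - 3)^2*(p^2 - 6*p + 8) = (p - 4)*(p - 3)^2*(p - 2)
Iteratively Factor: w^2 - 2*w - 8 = (w - 4)*(w + 2)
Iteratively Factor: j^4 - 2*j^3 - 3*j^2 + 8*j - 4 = (j - 1)*(j^3 - j^2 - 4*j + 4) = (j - 1)^2*(j^2 - 4) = (j - 1)^2*(j + 2)*(j - 2)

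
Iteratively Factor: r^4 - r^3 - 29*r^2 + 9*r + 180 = (r - 5)*(r^3 + 4*r^2 - 9*r - 36) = (r - 5)*(r + 3)*(r^2 + r - 12) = (r - 5)*(r + 3)*(r + 4)*(r - 3)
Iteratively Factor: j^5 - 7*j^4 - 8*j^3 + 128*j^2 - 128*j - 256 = (j + 4)*(j^4 - 11*j^3 + 36*j^2 - 16*j - 64) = (j - 4)*(j + 4)*(j^3 - 7*j^2 + 8*j + 16) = (j - 4)*(j + 1)*(j + 4)*(j^2 - 8*j + 16) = (j - 4)^2*(j + 1)*(j + 4)*(j - 4)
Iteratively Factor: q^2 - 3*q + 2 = (q - 2)*(q - 1)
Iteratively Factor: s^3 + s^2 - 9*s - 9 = (s + 3)*(s^2 - 2*s - 3) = (s + 1)*(s + 3)*(s - 3)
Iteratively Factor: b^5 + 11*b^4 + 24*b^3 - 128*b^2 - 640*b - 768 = (b - 4)*(b^4 + 15*b^3 + 84*b^2 + 208*b + 192) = (b - 4)*(b + 4)*(b^3 + 11*b^2 + 40*b + 48) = (b - 4)*(b + 3)*(b + 4)*(b^2 + 8*b + 16) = (b - 4)*(b + 3)*(b + 4)^2*(b + 4)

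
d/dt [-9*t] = -9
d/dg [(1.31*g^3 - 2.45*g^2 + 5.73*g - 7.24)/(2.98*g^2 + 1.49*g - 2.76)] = (3.9038*g^4 + 3.9038*g^3 - 31.5727*g^2 + 56.6744*g - 5.0272)/(8.8804*g^4 + 8.8804*g^3 - 14.2295*g^2 - 8.2248*g + 7.6176)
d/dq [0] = 0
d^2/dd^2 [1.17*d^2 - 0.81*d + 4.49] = 2.34000000000000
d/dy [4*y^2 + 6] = 8*y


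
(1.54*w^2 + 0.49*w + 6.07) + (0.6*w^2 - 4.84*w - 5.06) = 2.14*w^2 - 4.35*w + 1.01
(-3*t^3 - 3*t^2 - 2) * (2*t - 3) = -6*t^4 + 3*t^3 + 9*t^2 - 4*t + 6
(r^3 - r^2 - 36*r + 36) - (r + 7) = r^3 - r^2 - 37*r + 29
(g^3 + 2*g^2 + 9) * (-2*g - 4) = -2*g^4 - 8*g^3 - 8*g^2 - 18*g - 36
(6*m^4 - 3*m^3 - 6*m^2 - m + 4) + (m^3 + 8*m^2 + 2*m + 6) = 6*m^4 - 2*m^3 + 2*m^2 + m + 10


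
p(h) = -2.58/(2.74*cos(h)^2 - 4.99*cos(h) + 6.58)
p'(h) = -2.58*(5.48*sin(h)*cos(h) - 4.99*sin(h))/(2.74*cos(h)^2 - 4.99*cos(h) + 6.58)^2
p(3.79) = -0.21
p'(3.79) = -0.10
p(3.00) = -0.18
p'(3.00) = 0.02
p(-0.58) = -0.60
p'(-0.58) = -0.03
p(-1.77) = -0.34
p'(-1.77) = -0.26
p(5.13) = -0.52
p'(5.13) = -0.26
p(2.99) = -0.18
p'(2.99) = 0.02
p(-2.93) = -0.18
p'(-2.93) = -0.03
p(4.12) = -0.25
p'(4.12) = -0.16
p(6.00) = -0.60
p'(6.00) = 0.01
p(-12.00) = -0.60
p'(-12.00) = 0.03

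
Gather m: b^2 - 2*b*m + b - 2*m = b^2 + b + m*(-2*b - 2)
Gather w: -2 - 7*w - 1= -7*w - 3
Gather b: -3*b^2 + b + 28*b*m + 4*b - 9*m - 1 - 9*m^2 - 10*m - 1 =-3*b^2 + b*(28*m + 5) - 9*m^2 - 19*m - 2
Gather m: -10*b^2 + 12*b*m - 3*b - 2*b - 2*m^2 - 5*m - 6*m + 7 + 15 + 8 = -10*b^2 - 5*b - 2*m^2 + m*(12*b - 11) + 30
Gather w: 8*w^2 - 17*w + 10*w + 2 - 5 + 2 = 8*w^2 - 7*w - 1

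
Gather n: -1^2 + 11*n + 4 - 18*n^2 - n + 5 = -18*n^2 + 10*n + 8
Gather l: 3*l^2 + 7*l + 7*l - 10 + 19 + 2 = 3*l^2 + 14*l + 11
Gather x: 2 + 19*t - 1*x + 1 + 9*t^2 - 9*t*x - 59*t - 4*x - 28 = 9*t^2 - 40*t + x*(-9*t - 5) - 25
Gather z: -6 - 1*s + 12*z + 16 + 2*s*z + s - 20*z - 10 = z*(2*s - 8)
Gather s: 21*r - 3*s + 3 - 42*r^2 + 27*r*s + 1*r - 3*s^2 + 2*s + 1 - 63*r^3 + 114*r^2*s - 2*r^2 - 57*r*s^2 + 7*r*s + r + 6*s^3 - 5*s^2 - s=-63*r^3 - 44*r^2 + 23*r + 6*s^3 + s^2*(-57*r - 8) + s*(114*r^2 + 34*r - 2) + 4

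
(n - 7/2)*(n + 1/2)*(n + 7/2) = n^3 + n^2/2 - 49*n/4 - 49/8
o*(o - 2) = o^2 - 2*o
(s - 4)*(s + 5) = s^2 + s - 20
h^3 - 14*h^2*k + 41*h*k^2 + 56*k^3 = (h - 8*k)*(h - 7*k)*(h + k)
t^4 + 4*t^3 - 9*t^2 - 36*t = t*(t - 3)*(t + 3)*(t + 4)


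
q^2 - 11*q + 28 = (q - 7)*(q - 4)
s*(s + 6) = s^2 + 6*s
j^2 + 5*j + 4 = (j + 1)*(j + 4)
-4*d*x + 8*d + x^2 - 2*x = (-4*d + x)*(x - 2)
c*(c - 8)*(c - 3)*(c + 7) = c^4 - 4*c^3 - 53*c^2 + 168*c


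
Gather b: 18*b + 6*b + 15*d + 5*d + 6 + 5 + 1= 24*b + 20*d + 12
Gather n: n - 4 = n - 4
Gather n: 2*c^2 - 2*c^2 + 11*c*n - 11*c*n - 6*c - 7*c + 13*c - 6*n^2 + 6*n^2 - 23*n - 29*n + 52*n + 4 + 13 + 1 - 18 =0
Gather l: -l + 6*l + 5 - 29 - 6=5*l - 30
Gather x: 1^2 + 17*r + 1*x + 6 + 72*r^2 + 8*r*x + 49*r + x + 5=72*r^2 + 66*r + x*(8*r + 2) + 12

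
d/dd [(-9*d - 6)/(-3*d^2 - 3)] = (-3*d^2 - 4*d + 3)/(d^4 + 2*d^2 + 1)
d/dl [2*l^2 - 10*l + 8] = 4*l - 10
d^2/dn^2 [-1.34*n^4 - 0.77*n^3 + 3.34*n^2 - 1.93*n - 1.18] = -16.08*n^2 - 4.62*n + 6.68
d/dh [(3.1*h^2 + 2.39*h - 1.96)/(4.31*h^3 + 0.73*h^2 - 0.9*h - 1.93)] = (-13.361*h^4 - 20.6018*h^3 + 20.8081*h^2 - 9.1044*h - 6.3767)/(18.5761*h^6 + 6.2926*h^5 - 7.2251*h^4 - 17.9506*h^3 - 2.0078*h^2 + 3.474*h + 3.7249)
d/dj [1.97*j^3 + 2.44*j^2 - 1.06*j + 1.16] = 5.91*j^2 + 4.88*j - 1.06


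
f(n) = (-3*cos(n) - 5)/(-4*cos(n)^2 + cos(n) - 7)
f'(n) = (-8*sin(n)*cos(n) + sin(n))*(-3*cos(n) - 5)/(-4*cos(n)^2 + cos(n) - 7)^2 + 3*sin(n)/(-4*cos(n)^2 + cos(n) - 7)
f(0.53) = 0.83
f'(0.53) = 0.11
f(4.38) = 0.52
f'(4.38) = 0.59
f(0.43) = 0.82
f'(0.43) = 0.10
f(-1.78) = 0.59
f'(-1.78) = 0.61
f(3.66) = 0.22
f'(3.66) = 0.22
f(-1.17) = 0.85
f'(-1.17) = 0.15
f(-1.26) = 0.84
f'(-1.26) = 0.24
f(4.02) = 0.33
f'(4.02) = 0.42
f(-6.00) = 0.81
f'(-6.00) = 0.07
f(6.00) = 0.81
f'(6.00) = -0.07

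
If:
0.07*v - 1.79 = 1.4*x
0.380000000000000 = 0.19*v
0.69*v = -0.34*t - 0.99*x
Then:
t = -0.63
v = 2.00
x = -1.18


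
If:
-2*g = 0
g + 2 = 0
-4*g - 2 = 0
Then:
No Solution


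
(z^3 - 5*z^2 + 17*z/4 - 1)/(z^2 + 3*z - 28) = (z^2 - z + 1/4)/(z + 7)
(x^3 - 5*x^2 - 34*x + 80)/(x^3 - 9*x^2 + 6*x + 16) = (x + 5)/(x + 1)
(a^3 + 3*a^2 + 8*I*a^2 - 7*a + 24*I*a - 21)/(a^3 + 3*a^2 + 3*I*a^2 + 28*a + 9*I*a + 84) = (a + I)/(a - 4*I)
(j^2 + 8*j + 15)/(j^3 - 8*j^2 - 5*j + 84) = (j + 5)/(j^2 - 11*j + 28)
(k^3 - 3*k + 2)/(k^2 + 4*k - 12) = (k^3 - 3*k + 2)/(k^2 + 4*k - 12)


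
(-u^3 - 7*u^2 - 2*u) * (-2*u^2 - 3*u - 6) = 2*u^5 + 17*u^4 + 31*u^3 + 48*u^2 + 12*u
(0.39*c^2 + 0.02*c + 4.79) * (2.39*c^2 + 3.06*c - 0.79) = 0.9321*c^4 + 1.2412*c^3 + 11.2012*c^2 + 14.6416*c - 3.7841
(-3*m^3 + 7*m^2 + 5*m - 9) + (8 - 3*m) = -3*m^3 + 7*m^2 + 2*m - 1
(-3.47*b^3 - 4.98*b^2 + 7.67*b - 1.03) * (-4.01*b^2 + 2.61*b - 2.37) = 13.9147*b^5 + 10.9131*b^4 - 35.5306*b^3 + 35.9516*b^2 - 20.8662*b + 2.4411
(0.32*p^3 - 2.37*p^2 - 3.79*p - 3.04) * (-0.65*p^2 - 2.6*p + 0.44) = -0.208*p^5 + 0.7085*p^4 + 8.7663*p^3 + 10.7872*p^2 + 6.2364*p - 1.3376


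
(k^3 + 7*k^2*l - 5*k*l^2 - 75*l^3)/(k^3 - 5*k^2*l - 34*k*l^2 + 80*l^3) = (k^2 + 2*k*l - 15*l^2)/(k^2 - 10*k*l + 16*l^2)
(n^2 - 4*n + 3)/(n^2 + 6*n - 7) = (n - 3)/(n + 7)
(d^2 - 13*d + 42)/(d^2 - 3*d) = (d^2 - 13*d + 42)/(d*(d - 3))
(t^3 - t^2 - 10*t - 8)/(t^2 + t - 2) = (t^2 - 3*t - 4)/(t - 1)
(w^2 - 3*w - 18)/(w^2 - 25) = (w^2 - 3*w - 18)/(w^2 - 25)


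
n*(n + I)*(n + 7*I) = n^3 + 8*I*n^2 - 7*n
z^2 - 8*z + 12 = (z - 6)*(z - 2)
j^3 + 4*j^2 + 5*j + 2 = (j + 1)^2*(j + 2)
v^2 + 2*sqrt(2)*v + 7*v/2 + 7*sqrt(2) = (v + 7/2)*(v + 2*sqrt(2))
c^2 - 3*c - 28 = (c - 7)*(c + 4)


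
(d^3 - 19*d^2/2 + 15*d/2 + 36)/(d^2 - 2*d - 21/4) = 2*(d^2 - 11*d + 24)/(2*d - 7)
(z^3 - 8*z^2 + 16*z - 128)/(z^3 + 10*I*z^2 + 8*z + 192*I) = (z^2 + 4*z*(-2 + I) - 32*I)/(z^2 + 14*I*z - 48)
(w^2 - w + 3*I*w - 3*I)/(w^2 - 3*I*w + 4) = (w^2 - w + 3*I*w - 3*I)/(w^2 - 3*I*w + 4)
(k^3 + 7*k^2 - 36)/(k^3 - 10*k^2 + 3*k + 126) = (k^2 + 4*k - 12)/(k^2 - 13*k + 42)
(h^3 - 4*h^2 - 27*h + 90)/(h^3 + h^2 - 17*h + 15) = (h - 6)/(h - 1)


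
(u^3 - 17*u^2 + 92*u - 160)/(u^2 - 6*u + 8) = (u^2 - 13*u + 40)/(u - 2)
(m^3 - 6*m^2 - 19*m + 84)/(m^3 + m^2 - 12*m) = (m - 7)/m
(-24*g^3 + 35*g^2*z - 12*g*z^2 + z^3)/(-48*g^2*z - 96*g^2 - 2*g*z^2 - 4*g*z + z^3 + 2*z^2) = (3*g^2 - 4*g*z + z^2)/(6*g*z + 12*g + z^2 + 2*z)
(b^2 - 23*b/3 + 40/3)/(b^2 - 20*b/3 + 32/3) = (b - 5)/(b - 4)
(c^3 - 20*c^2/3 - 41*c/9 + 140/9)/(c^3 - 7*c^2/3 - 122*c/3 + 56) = (c + 5/3)/(c + 6)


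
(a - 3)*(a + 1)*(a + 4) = a^3 + 2*a^2 - 11*a - 12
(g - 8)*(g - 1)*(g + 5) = g^3 - 4*g^2 - 37*g + 40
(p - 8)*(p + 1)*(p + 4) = p^3 - 3*p^2 - 36*p - 32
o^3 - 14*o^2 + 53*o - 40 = (o - 8)*(o - 5)*(o - 1)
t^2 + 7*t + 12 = (t + 3)*(t + 4)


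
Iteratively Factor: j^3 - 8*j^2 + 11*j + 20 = (j + 1)*(j^2 - 9*j + 20) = (j - 5)*(j + 1)*(j - 4)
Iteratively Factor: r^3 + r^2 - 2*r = (r - 1)*(r^2 + 2*r) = r*(r - 1)*(r + 2)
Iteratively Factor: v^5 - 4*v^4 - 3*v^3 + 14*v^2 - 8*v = (v)*(v^4 - 4*v^3 - 3*v^2 + 14*v - 8) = v*(v - 1)*(v^3 - 3*v^2 - 6*v + 8) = v*(v - 1)^2*(v^2 - 2*v - 8) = v*(v - 4)*(v - 1)^2*(v + 2)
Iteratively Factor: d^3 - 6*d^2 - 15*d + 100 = (d - 5)*(d^2 - d - 20) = (d - 5)^2*(d + 4)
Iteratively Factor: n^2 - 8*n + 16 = (n - 4)*(n - 4)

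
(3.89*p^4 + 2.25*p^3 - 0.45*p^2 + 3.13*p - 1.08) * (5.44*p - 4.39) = 21.1616*p^5 - 4.8371*p^4 - 12.3255*p^3 + 19.0027*p^2 - 19.6159*p + 4.7412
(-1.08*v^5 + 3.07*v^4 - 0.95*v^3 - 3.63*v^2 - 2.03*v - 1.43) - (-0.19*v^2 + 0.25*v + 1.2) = -1.08*v^5 + 3.07*v^4 - 0.95*v^3 - 3.44*v^2 - 2.28*v - 2.63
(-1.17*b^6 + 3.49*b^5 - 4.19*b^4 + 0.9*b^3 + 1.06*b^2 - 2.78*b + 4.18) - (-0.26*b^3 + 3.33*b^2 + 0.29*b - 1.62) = -1.17*b^6 + 3.49*b^5 - 4.19*b^4 + 1.16*b^3 - 2.27*b^2 - 3.07*b + 5.8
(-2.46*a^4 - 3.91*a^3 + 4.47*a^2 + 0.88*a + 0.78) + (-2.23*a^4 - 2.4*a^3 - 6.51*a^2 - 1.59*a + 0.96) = -4.69*a^4 - 6.31*a^3 - 2.04*a^2 - 0.71*a + 1.74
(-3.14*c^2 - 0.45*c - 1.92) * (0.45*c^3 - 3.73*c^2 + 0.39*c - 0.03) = -1.413*c^5 + 11.5097*c^4 - 0.4101*c^3 + 7.0803*c^2 - 0.7353*c + 0.0576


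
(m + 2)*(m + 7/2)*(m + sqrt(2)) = m^3 + sqrt(2)*m^2 + 11*m^2/2 + 7*m + 11*sqrt(2)*m/2 + 7*sqrt(2)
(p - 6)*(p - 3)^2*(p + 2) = p^4 - 10*p^3 + 21*p^2 + 36*p - 108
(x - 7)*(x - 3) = x^2 - 10*x + 21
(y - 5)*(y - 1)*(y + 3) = y^3 - 3*y^2 - 13*y + 15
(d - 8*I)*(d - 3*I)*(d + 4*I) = d^3 - 7*I*d^2 + 20*d - 96*I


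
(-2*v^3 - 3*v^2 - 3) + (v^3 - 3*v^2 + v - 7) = -v^3 - 6*v^2 + v - 10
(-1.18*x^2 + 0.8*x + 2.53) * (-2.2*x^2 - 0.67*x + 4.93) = 2.596*x^4 - 0.9694*x^3 - 11.9194*x^2 + 2.2489*x + 12.4729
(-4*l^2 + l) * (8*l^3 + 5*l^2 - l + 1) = -32*l^5 - 12*l^4 + 9*l^3 - 5*l^2 + l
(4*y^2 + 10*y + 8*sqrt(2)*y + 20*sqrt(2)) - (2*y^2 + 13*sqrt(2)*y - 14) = 2*y^2 - 5*sqrt(2)*y + 10*y + 14 + 20*sqrt(2)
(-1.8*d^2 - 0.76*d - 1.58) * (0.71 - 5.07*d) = 9.126*d^3 + 2.5752*d^2 + 7.471*d - 1.1218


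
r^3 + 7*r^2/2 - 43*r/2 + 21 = (r - 2)*(r - 3/2)*(r + 7)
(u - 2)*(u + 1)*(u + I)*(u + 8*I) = u^4 - u^3 + 9*I*u^3 - 10*u^2 - 9*I*u^2 + 8*u - 18*I*u + 16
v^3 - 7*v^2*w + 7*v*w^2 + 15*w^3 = (v - 5*w)*(v - 3*w)*(v + w)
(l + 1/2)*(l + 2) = l^2 + 5*l/2 + 1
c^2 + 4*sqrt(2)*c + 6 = (c + sqrt(2))*(c + 3*sqrt(2))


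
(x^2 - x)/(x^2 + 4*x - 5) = x/(x + 5)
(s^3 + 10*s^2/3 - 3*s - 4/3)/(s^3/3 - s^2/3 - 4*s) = (-3*s^3 - 10*s^2 + 9*s + 4)/(s*(-s^2 + s + 12))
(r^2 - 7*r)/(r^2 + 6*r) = (r - 7)/(r + 6)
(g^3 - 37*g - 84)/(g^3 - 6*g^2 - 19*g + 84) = (g + 3)/(g - 3)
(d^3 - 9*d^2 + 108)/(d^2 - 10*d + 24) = (d^2 - 3*d - 18)/(d - 4)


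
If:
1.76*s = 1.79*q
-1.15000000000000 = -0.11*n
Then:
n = 10.45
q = 0.983240223463687*s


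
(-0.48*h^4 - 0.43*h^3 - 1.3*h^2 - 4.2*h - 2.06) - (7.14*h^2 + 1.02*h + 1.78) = -0.48*h^4 - 0.43*h^3 - 8.44*h^2 - 5.22*h - 3.84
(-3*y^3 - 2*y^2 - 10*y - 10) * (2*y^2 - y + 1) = -6*y^5 - y^4 - 21*y^3 - 12*y^2 - 10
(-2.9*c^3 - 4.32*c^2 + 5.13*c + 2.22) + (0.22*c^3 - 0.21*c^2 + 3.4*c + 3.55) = -2.68*c^3 - 4.53*c^2 + 8.53*c + 5.77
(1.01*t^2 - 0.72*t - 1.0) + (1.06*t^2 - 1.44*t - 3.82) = 2.07*t^2 - 2.16*t - 4.82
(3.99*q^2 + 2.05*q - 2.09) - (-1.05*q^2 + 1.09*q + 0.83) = 5.04*q^2 + 0.96*q - 2.92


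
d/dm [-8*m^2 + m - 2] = 1 - 16*m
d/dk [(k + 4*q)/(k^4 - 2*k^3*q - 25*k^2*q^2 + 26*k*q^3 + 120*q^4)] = (-3*k^2 + 12*k*q + q^2)/(k^6 - 12*k^5*q + 34*k^4*q^2 + 72*k^3*q^3 - 359*k^2*q^4 - 60*k*q^5 + 900*q^6)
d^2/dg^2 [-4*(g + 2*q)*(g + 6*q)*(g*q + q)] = 8*q*(-3*g - 8*q - 1)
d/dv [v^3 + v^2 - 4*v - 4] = 3*v^2 + 2*v - 4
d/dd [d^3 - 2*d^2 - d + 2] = 3*d^2 - 4*d - 1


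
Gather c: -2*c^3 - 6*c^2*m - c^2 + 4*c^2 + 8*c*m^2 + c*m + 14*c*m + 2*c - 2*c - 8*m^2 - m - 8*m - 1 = -2*c^3 + c^2*(3 - 6*m) + c*(8*m^2 + 15*m) - 8*m^2 - 9*m - 1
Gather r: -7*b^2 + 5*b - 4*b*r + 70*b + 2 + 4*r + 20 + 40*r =-7*b^2 + 75*b + r*(44 - 4*b) + 22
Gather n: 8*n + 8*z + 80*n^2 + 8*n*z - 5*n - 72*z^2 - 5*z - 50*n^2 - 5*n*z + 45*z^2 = 30*n^2 + n*(3*z + 3) - 27*z^2 + 3*z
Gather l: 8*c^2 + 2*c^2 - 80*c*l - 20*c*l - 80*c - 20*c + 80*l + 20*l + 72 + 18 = 10*c^2 - 100*c + l*(100 - 100*c) + 90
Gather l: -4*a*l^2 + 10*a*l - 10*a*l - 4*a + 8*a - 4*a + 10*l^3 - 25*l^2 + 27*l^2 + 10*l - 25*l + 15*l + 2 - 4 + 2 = 10*l^3 + l^2*(2 - 4*a)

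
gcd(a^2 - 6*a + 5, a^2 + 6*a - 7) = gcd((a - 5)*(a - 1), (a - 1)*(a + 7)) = a - 1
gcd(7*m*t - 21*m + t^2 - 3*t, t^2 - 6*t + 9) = t - 3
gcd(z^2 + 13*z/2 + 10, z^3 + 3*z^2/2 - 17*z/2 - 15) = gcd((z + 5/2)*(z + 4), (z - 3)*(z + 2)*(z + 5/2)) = z + 5/2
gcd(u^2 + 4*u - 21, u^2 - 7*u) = 1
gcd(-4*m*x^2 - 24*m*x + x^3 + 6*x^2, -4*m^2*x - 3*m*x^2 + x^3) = -4*m*x + x^2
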